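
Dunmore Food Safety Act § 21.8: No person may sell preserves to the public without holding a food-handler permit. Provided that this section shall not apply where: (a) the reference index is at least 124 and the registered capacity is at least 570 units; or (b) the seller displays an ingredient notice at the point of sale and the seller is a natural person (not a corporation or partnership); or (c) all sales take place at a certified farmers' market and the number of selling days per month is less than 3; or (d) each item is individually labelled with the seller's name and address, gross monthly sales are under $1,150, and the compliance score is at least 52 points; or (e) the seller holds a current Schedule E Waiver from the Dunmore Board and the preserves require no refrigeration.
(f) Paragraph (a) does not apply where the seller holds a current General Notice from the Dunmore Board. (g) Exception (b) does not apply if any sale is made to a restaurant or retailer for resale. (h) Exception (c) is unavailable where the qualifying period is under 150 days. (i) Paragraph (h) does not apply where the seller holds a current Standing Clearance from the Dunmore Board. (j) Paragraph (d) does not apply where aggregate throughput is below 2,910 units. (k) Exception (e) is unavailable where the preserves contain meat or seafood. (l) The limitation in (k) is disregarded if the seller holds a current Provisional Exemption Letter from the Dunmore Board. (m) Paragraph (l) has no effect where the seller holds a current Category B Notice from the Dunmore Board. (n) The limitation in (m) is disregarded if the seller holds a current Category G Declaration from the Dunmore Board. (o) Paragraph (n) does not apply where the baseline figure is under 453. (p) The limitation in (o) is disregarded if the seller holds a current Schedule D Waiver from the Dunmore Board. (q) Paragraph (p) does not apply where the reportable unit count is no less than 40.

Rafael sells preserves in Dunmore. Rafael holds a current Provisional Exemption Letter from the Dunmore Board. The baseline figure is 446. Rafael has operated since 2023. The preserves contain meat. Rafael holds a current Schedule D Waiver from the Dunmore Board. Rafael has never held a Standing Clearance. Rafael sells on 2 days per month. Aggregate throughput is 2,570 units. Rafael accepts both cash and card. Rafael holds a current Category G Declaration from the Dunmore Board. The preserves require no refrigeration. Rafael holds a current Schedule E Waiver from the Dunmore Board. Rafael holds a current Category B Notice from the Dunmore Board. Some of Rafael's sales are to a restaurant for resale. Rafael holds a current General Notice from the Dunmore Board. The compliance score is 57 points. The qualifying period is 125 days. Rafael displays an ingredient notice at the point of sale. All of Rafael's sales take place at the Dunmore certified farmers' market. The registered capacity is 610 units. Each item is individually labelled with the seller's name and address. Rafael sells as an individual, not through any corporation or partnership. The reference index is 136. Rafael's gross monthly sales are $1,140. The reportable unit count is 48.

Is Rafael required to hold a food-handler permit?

All of (a)'s requirements are met (the reference index is 136, meeting the 124 threshold; the registered capacity is 610 units, meeting the 570 units threshold). Turning to paragraph (f): (f) operates against (a): a current General Notice is held. Exception (a) does not apply.
Exception (b) is satisfied on its face — an ingredient notice is displayed; the seller is a natural person. But: (g) operates — some sales are to a restaurant for resale. (b) is therefore removed.
Exception (c)'s conditions are all satisfied: all sales are at a certified farmers' market; the number of selling days per month is 2, less than the 3 limit. However, paragraphs (h)–(i) must be considered: (h) operates against (c): the qualifying period is 125 days, under the 150 days limit. (i) is not engaged (there is no Standing Clearance in force), so (h) stands. (c) is therefore removed.
Exception (d) is satisfied on its face — items are individually labelled; gross monthly sales are $1,140, under the $1,150 limit; the compliance score is 57 points, meeting the 52 points threshold. But: (j) operates — aggregate throughput is 2,570 units, below the 2,910 units limit. Exception (d) does not apply.
All of (e)'s requirements are met (a current Schedule E Waiver is held; the preserves are shelf-stable). However, paragraphs (k)–(q) must be considered: (k) applies — the preserves contain meat. (l) operates (a current Provisional Exemption Letter is held), but is set aside by (m): (m) operates against (l): a current Category B Notice is held. (n) operates (a current Category G Declaration is held), but is overridden by (o): (o) is engaged — the baseline figure is 446, under the 453 limit. (p) is engaged (a current Schedule D Waiver is held), but is overridden by (q): (q) is engaged — the reportable unit count is 48, meeting the 40 threshold. Exception (e) does not apply.
No exception is made out. Rafael falls within the general rule.

Yes — Rafael must hold a food-handler permit.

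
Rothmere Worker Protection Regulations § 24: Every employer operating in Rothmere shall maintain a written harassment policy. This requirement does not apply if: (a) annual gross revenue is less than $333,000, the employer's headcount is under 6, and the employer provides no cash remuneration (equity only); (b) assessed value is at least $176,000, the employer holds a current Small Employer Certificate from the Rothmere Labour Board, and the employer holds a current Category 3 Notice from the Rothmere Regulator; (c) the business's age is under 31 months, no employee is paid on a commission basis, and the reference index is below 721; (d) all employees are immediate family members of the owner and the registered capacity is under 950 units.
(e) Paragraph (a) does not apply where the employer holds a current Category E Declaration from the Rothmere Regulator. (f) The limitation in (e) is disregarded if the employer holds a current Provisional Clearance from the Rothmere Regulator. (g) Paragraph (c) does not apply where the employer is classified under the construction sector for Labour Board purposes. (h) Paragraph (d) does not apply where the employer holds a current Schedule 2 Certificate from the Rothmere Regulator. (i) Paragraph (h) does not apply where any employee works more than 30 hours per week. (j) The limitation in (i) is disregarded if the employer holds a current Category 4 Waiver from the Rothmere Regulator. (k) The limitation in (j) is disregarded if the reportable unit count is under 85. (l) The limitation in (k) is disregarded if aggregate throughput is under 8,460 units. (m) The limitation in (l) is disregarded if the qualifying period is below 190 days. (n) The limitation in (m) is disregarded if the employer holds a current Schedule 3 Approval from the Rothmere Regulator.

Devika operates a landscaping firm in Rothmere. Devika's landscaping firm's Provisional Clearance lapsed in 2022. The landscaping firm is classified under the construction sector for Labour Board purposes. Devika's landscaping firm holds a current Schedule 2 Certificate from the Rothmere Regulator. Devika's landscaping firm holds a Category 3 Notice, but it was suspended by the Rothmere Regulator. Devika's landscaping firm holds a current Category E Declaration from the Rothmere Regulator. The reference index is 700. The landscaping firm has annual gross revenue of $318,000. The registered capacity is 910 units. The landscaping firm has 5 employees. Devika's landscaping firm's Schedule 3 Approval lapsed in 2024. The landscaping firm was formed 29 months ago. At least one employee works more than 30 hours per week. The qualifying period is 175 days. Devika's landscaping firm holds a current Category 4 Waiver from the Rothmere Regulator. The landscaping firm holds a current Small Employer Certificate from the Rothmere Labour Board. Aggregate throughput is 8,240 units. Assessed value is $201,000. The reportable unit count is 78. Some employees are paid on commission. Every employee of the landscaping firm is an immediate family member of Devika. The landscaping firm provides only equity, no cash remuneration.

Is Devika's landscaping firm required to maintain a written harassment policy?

Exception (a): annual gross revenue is $318,000, less than the $333,000 limit; the employer's headcount is 5, under the 6 limit; remuneration is equity-only — every condition holds. But applying paragraphs (e)–(f): (e) operates against (a): a current Category E Declaration is held. (f) is not engaged (the Provisional Clearance is not current), so (e) stands. So (a) is unavailable.
Exception (b) does not apply: no current Category 3 Notice is held.
Exception (c) does not apply: some employees are paid on commission.
All of (d)'s requirements are met (every employee is an immediate family member; the registered capacity is 910 units, under the 950 units limit). Applying paragraphs (h)–(n): (h) would limit (d) — a current Schedule 2 Certificate is held — but (i) sets (h) aside: (i) is triggered — at least one employee exceeds 30 hours/week. (j) is engaged (a current Category 4 Waiver is held), but is overridden by (k): (k) operates against (j): the reportable unit count is 78, under the 85 limit. (l) is triggered (aggregate throughput is 8,240 units, under the 8,460 units limit), but is set aside by (m): (m) operates against (l): the qualifying period is 175 days, below the 190 days limit. (n) is not triggered (the Schedule 3 Approval is not current), so (m) stands. So (d) applies.

No — exception (d) applies; Devika's landscaping firm is not required to maintain a written harassment policy.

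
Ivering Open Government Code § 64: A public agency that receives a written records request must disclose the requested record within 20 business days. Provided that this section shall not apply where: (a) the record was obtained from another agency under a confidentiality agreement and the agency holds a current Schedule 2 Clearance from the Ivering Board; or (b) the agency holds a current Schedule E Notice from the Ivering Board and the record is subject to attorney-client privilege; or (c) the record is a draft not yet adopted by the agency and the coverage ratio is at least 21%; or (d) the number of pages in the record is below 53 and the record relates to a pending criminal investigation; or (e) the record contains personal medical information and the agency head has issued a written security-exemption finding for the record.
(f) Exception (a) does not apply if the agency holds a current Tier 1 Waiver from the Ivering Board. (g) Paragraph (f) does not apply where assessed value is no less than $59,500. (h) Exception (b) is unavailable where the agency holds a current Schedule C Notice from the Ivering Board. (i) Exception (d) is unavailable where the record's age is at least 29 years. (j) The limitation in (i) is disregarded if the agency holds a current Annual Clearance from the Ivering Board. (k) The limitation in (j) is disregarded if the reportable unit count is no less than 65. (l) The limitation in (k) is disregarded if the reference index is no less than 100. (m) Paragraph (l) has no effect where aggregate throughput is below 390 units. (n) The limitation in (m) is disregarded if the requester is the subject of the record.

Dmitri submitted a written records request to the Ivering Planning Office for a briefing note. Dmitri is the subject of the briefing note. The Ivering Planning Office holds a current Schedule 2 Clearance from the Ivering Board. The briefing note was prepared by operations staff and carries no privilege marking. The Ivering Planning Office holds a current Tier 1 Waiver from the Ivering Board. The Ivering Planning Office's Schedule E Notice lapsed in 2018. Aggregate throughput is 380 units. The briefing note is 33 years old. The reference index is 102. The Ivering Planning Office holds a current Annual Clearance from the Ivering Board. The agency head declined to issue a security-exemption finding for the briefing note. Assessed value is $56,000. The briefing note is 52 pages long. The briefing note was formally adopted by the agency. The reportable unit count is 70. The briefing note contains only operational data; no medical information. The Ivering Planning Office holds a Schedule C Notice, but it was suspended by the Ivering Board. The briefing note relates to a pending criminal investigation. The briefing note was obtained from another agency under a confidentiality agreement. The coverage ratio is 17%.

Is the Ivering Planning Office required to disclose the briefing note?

No — exception (d) applies; the Ivering Planning Office is not required to disclose the briefing note.

All of (a)'s requirements are met (the briefing note was obtained under a confidentiality agreement; a current Schedule 2 Clearance is held). However, paragraphs (f)–(g) must be considered: (f) operates against (a): a current Tier 1 Waiver is held. (g) is inapplicable (assessed value is $56,000, short of $59,500), so (f) stands. Exception (a) does not apply.
Exception (b) does not apply: no current Schedule E Notice is held.
Exception (c) fails — the briefing note has been formally adopted.
Exception (d) is satisfied on its face — the number of pages in the record is 52, below the 53 limit; the briefing note relates to a pending investigation. Under paragraphs (i)–(n): (i) applies (the record's age is 33 years, meeting the 29 years threshold), but is set aside by (j): (j) operates against (i): a current Annual Clearance is held. (k) operates (the reportable unit count is 70, meeting the 65 threshold), but is set aside by (l): (l) operates against (k): the reference index is 102, meeting the 100 threshold. (m) would limit (l) — aggregate throughput is 380 units, below the 390 units limit — but (n) sets (m) aside: (n) operates — Dmitri is the subject of the briefing note. (d) remains available.
Exception (e) fails — the briefing note contains only operational data.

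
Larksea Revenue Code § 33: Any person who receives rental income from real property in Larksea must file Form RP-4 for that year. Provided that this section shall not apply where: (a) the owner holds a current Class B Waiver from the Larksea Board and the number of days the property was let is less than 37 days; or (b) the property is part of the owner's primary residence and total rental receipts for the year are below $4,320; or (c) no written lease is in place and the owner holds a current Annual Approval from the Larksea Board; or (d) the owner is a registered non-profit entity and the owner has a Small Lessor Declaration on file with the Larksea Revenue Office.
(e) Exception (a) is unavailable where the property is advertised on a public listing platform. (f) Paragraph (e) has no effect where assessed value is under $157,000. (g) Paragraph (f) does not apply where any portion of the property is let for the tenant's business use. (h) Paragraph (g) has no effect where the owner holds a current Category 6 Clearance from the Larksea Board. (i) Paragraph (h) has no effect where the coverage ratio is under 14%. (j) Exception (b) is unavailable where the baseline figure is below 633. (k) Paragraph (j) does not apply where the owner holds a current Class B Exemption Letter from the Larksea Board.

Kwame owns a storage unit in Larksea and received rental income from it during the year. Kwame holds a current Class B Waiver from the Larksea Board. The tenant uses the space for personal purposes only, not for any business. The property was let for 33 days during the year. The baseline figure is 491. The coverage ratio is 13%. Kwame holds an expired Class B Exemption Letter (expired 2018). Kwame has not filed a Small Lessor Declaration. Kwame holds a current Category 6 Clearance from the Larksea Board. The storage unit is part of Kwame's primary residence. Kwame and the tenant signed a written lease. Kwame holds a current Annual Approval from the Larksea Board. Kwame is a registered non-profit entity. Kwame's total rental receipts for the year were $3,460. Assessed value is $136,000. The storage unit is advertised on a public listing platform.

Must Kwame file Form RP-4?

No — exception (a) applies; Kwame is not required to file Form RP-4.

Exception (a) is satisfied on its face — a current Class B Waiver is held; the number of days the property was let is 33 days, less than the 37 days limit. Considering the limiting provisions: (e) would limit (a) — the property is publicly advertised — but (f) sets (e) aside: (f) is triggered — assessed value is $136,000, under the $157,000 limit. (g), which would lift (f), is not engaged — the space is used for personal purposes only. (a) remains available.
Exception (b)'s conditions are all satisfied: the storage unit is part of the primary residence; total rental receipts for the year are $3,460, below the $4,320 limit. Turning to paragraphs (j)–(k): (j) operates against (b): the baseline figure is 491, below the 633 limit. (k), which would lift (j), is not engaged — the Class B Exemption Letter is not current. So (b) is unavailable.
Exception (c) does not apply: a written lease is in place.
Exception (d) requires that the owner has a Small Lessor Declaration on file with the Larksea Revenue Office; but no Small Lessor Declaration is on file, so (d) is unavailable.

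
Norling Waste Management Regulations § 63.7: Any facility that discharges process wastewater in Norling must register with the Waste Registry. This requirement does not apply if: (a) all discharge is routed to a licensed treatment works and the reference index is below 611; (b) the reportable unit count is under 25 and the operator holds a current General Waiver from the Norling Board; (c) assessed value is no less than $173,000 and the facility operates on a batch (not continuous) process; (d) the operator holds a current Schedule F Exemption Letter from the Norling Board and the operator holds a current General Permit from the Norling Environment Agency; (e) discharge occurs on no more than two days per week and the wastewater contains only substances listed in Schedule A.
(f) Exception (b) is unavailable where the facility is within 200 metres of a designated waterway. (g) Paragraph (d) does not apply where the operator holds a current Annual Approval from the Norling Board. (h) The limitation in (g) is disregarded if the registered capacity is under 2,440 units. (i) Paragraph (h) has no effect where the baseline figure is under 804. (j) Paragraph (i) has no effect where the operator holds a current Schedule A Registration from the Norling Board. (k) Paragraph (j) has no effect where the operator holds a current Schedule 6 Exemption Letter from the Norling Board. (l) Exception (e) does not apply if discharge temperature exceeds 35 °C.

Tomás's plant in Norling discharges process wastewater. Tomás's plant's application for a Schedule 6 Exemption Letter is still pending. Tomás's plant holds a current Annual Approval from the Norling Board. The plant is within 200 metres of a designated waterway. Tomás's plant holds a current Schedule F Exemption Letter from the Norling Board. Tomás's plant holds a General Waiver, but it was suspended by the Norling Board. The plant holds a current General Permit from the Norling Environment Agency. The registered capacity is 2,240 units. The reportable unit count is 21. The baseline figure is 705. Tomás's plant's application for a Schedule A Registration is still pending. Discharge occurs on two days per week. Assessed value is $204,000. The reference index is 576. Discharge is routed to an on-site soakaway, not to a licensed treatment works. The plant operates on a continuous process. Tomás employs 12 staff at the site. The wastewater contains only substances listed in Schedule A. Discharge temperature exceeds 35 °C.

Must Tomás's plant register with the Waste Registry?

Yes — Tomás's plant must register with the Waste Registry.

Exception (a) requires that all discharge is routed to a licensed treatment works; but discharge is not routed to a licensed treatment works, so (a) is unavailable.
Exception (b) does not apply: no current General Waiver is held.
Exception (c) requires that the facility operates on a batch (not continuous) process; but the facility operates on a continuous process, so (c) is unavailable.
Exception (d): a current Schedule F Exemption Letter is held; a current General Permit is held — every condition holds. But: (g) operates against (d): a current Annual Approval is held. (h) would limit (g) — the registered capacity is 2,240 units, under the 2,440 units limit — but (i) sets (h) aside: (i) operates against (h): the baseline figure is 705, under the 804 limit. (j) is inapplicable (no current Schedule A Registration is held), so (i) stands. So (d) is unavailable.
Exception (e) is satisfied on its face — discharge occurs on no more than two days per week; the wastewater is Schedule-A-only. Turning to paragraph (l): (l) applies — discharge temperature exceeds 35 °C. So (e) is unavailable.
None of the exceptions is available; § 63.7 applies in full.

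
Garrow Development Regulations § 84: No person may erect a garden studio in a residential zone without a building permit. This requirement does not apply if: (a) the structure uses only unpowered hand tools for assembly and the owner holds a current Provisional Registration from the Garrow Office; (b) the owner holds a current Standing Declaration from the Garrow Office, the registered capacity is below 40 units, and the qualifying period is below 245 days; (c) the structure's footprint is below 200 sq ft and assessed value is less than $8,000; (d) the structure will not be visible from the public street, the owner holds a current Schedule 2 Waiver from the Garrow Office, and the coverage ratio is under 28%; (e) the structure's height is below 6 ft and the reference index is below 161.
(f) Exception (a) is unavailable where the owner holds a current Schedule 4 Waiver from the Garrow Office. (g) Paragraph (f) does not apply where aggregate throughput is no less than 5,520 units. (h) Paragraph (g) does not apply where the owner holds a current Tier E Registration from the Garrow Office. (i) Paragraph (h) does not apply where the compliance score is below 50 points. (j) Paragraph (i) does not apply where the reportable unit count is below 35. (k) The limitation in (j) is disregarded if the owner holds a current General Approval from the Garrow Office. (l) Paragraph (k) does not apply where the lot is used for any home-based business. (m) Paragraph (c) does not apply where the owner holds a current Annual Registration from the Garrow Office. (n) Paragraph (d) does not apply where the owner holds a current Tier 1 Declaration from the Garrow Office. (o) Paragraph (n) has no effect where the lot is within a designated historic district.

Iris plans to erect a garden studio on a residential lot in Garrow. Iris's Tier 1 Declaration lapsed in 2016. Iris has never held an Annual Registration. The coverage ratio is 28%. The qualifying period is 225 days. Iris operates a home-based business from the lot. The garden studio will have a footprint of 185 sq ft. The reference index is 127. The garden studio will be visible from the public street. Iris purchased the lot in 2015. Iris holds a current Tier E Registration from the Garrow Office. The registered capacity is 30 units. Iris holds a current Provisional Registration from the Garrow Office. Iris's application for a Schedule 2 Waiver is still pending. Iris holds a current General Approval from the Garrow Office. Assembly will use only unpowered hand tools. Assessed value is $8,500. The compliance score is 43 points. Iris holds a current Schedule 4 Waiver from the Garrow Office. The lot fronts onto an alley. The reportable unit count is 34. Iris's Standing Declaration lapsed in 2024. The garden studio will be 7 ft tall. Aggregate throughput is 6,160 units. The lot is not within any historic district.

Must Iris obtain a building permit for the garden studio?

Yes — Iris must obtain a building permit.

Exception (a): assembly uses only hand tools; a current Provisional Registration is held — every condition holds. However, paragraphs (f)–(l) must be considered: (f) operates against (a): a current Schedule 4 Waiver is held. (g) would limit (f) — aggregate throughput is 6,160 units, meeting the 5,520 units threshold — but (h) sets (g) aside: (h) operates against (g): a current Tier E Registration is held. (i) is triggered (the compliance score is 43 points, below the 50 points limit), but is set aside by (j): (j) operates against (i): the reportable unit count is 34, below the 35 limit. (k) applies (a current General Approval is held), but is overridden by (l): (l) is triggered — a home-based business operates on the lot. Exception (a) does not apply.
Exception (b) requires that the owner holds a current Standing Declaration from the Garrow Office; but no current Standing Declaration is held, so (b) is unavailable.
Exception (c) requires that assessed value is less than $8,000; but assessed value is $8,500, not less than $8,000, so (c) is unavailable.
Exception (d) fails — the structure will be visible from the street.
Exception (e) requires that the structure's height is below 6 ft; but the structure's height is 7 ft, not below 6 ft, so (e) is unavailable.
None of the exceptions is available; § 84 applies in full.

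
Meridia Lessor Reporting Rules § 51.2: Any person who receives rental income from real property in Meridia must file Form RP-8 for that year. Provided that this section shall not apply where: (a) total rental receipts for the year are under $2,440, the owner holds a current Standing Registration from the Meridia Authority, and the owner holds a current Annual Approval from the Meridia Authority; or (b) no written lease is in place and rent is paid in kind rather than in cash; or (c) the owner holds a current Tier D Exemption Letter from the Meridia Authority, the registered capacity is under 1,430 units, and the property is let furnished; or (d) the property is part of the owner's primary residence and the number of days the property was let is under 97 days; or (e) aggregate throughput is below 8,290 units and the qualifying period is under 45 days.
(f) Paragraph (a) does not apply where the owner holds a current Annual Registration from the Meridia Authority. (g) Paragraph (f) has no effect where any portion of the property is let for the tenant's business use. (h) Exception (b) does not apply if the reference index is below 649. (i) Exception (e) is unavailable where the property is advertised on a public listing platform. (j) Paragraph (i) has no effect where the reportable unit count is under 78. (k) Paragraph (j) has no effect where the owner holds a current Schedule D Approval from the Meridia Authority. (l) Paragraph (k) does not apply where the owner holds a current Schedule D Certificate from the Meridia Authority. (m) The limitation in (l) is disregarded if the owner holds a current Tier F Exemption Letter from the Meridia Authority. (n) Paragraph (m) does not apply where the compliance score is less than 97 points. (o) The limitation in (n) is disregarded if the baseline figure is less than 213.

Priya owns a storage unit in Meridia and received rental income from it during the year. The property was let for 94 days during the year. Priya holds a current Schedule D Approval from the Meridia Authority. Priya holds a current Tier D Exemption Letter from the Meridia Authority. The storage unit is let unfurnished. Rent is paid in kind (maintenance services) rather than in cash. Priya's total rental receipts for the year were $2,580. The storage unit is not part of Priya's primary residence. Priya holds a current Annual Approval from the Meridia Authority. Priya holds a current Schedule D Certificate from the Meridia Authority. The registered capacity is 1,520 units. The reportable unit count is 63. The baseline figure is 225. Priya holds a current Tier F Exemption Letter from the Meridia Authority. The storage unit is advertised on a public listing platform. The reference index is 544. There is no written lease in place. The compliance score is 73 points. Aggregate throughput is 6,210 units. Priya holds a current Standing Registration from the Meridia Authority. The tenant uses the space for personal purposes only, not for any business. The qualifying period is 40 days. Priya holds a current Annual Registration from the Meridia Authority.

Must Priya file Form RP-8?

Exception (a) fails — total rental receipts for the year are $2,580, not under $2,440.
Exception (b): there is no written lease; rent is paid in kind — every condition holds. But: (h) operates against (b): the reference index is 544, below the 649 limit. Exception (b) does not apply.
Exception (c) does not apply: the registered capacity is 1,520 units, not under 1,430 units.
Exception (d) does not apply: the storage unit is not part of the primary residence.
Exception (e) is satisfied on its face — aggregate throughput is 6,210 units, below the 8,290 units limit; the qualifying period is 40 days, under the 45 days limit. Under paragraphs (i)–(o): (i) would limit (e) — the property is publicly advertised — but (j) sets (i) aside: (j) operates against (i): the reportable unit count is 63, under the 78 limit. (k) operates (a current Schedule D Approval is held), but is displaced by (l): (l) is triggered — a current Schedule D Certificate is held. (m) is engaged (a current Tier F Exemption Letter is held), but is itself disapplied by (n): (n) operates against (m): the compliance score is 73 points, less than the 97 points limit. (o) is inapplicable (the baseline figure is 225, not less than 213), so (n) stands. So (e) applies.

No — exception (e) applies; Priya is not required to file Form RP-8.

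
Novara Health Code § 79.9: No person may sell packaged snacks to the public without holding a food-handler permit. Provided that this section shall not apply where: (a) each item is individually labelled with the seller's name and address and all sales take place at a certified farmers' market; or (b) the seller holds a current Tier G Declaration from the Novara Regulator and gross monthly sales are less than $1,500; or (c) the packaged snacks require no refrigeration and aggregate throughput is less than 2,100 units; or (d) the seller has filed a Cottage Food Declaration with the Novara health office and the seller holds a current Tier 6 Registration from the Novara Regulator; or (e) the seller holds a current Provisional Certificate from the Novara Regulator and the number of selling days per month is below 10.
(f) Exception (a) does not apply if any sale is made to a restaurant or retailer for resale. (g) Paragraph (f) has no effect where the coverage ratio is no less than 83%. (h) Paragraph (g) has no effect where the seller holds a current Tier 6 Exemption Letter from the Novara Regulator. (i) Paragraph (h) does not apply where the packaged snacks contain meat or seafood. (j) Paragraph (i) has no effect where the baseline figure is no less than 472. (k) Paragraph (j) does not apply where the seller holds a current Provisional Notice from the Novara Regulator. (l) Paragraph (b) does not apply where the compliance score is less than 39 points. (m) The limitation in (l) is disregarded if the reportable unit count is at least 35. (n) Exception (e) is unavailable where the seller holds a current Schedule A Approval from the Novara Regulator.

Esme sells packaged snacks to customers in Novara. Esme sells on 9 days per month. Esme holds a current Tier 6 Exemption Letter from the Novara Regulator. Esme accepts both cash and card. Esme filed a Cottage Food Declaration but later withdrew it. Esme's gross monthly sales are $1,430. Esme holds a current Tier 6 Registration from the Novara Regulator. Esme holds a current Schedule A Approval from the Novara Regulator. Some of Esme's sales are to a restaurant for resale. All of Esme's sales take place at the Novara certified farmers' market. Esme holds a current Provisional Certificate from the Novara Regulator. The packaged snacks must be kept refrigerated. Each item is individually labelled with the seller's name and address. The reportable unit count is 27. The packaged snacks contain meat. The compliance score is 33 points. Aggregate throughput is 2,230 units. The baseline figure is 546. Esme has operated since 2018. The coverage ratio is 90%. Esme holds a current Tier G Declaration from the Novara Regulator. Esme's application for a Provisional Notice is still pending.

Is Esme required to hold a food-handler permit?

Exception (a)'s conditions are all satisfied: items are individually labelled; all sales are at a certified farmers' market. But applying paragraphs (f)–(k): (f) operates against (a): some sales are to a restaurant for resale. (g) would limit (f) — the coverage ratio is 90%, meeting the 83% threshold — but (h) sets (g) aside: (h) is engaged — a current Tier 6 Exemption Letter is held. (i) would limit (h) — the packaged snacks contain meat — but (j) sets (i) aside: (j) is triggered — the baseline figure is 546, meeting the 472 threshold. (k), which would lift (j), does not operate here — no current Provisional Notice is held. Exception (a) does not apply.
Exception (b)'s conditions are all satisfied: a current Tier G Declaration is held; gross monthly sales are $1,430, less than the $1,500 limit. Turning to paragraphs (l)–(m): (l) operates — the compliance score is 33 points, less than the 39 points limit. (m), which would lift (l), is inapplicable — the reportable unit count is 27, short of 35. (b) is therefore removed.
Exception (c) fails — the packaged snacks require refrigeration.
Exception (d) fails — the Cottage Food Declaration was withdrawn.
Exception (e): a current Provisional Certificate is held; the number of selling days per month is 9, below the 10 limit — every condition holds. But: (n) operates against (e): a current Schedule A Approval is held. So (e) is unavailable.
No exception applies. The general rule governs.

Yes — Esme must hold a food-handler permit.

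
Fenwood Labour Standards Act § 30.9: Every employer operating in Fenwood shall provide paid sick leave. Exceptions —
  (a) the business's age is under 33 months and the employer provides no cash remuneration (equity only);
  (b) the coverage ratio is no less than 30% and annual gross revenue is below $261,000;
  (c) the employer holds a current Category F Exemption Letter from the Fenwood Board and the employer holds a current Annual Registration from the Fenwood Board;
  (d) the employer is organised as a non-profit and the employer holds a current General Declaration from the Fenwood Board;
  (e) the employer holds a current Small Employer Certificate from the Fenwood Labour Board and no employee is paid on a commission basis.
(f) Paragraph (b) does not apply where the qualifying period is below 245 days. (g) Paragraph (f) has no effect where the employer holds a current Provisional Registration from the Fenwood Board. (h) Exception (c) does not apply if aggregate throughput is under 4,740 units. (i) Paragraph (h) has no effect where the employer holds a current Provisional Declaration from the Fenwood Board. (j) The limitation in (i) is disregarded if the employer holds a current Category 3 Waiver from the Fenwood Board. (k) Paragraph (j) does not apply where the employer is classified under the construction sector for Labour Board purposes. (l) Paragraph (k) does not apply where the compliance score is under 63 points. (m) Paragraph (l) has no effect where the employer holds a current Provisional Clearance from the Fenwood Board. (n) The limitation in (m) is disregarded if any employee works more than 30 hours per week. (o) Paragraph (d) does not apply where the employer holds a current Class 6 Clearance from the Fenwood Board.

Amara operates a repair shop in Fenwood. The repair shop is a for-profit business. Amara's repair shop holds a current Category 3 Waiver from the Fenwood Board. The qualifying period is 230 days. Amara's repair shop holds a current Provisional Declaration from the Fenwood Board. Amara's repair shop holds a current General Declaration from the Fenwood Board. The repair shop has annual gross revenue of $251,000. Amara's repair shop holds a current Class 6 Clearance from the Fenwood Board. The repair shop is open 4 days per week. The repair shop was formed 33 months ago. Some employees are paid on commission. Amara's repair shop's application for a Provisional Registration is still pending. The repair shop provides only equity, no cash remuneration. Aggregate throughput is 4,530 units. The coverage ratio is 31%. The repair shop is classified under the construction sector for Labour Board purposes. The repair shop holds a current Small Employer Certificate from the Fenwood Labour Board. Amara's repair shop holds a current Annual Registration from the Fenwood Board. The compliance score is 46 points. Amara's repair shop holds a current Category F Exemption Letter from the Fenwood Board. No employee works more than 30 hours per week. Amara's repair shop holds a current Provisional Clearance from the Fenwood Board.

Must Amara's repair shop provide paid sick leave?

Exception (a) fails — the business's age is 33 months, not under 33 months.
Exception (b) is satisfied on its face — the coverage ratio is 31%, meeting the 30% threshold; annual gross revenue is $251,000, below the $261,000 limit. But: (f) operates — the qualifying period is 230 days, below the 245 days limit. (g), which would lift (f), is not engaged — there is no Provisional Registration in force. (b) is therefore removed.
All of (c)'s requirements are met (a current Category F Exemption Letter is held; a current Annual Registration is held). Considering the limiting provisions: (h) would limit (c) — aggregate throughput is 4,530 units, under the 4,740 units limit — but (i) sets (h) aside: (i) operates against (h): a current Provisional Declaration is held. (j) would limit (i) — a current Category 3 Waiver is held — but (k) sets (j) aside: (k) applies — the repair shop is classified under the construction sector. (l) operates (the compliance score is 46 points, under the 63 points limit), but is set aside by (m): (m) operates against (l): a current Provisional Clearance is held. (n) does not operate here (no employee exceeds 30 hours/week), so (m) stands. (c) remains available.
Exception (d) requires that the employer is organised as a non-profit; but the employer is for-profit, so (d) is unavailable.
Exception (e) fails — some employees are paid on commission.

No — exception (c) applies; Amara's repair shop is not required to provide paid sick leave.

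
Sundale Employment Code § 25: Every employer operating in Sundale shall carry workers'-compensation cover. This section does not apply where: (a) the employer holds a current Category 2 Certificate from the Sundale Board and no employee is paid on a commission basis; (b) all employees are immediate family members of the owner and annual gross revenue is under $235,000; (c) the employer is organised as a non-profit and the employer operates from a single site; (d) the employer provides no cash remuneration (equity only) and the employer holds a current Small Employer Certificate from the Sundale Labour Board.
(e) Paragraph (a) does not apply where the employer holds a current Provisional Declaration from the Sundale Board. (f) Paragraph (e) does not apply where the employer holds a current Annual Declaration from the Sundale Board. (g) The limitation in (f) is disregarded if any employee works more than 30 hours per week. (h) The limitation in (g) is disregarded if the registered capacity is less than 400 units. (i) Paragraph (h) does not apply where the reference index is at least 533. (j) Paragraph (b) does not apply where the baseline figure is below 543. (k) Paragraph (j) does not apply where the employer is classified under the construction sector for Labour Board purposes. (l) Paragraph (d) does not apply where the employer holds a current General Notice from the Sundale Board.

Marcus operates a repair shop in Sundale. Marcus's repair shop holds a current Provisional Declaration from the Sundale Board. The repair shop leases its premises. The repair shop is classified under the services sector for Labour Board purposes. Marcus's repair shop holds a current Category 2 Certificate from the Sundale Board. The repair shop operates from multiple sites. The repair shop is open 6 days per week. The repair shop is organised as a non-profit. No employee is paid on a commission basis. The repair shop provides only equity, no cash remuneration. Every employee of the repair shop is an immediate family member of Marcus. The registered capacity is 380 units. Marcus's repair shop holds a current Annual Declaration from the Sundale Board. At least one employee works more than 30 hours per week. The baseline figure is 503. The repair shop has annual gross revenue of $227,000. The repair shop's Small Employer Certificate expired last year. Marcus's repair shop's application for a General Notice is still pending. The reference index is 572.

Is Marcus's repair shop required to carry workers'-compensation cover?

Yes — Marcus's repair shop must carry workers'-compensation cover.

Exception (a): a current Category 2 Certificate is held; no employee is paid on commission — every condition holds. But applying paragraphs (e)–(i): (e) operates against (a): a current Provisional Declaration is held. (f) would limit (e) — a current Annual Declaration is held — but (g) sets (f) aside: (g) operates — at least one employee exceeds 30 hours/week. (h) would limit (g) — the registered capacity is 380 units, less than the 400 units limit — but (i) sets (h) aside: (i) operates against (h): the reference index is 572, meeting the 533 threshold. Exception (a) does not apply.
Exception (b)'s conditions are all satisfied: every employee is an immediate family member; annual gross revenue is $227,000, under the $235,000 limit. However, paragraphs (j)–(k) must be considered: (j) applies — the baseline figure is 503, below the 543 limit. (k), which would lift (j), is not engaged — the repair shop is classified under the services sector. Exception (b) does not apply.
Exception (c) fails — the employer operates from multiple sites.
Exception (d) does not apply: the Small Employer Certificate has expired.
No exception is made out. Marcus's repair shop falls within the general rule.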